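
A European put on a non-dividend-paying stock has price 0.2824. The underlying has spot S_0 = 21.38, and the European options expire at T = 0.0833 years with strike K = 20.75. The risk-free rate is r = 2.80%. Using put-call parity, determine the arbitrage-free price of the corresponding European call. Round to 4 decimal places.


Put-call parity: C - P = S_0 * exp(-qT) - K * exp(-rT).
S_0 * exp(-qT) = 21.3800 * 1.00000000 = 21.38000000
K * exp(-rT) = 20.7500 * 0.99767032 = 20.70165910
C = P + S*exp(-qT) - K*exp(-rT)
C = 0.2824 + 21.38000000 - 20.70165910 = 0.9607

Answer: Call price = 0.9607


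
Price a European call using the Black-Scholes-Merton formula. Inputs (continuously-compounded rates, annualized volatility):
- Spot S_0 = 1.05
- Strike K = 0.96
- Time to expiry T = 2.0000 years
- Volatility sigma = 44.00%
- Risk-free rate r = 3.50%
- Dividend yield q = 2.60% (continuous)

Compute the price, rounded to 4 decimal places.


Answer: Price = 0.2853

Derivation:
d1 = (ln(S/K) + (r - q + 0.5*sigma^2) * T) / (sigma * sqrt(T)) = 0.48406627
d2 = d1 - sigma * sqrt(T) = -0.13818769
exp(-rT) = 0.93239382; exp(-qT) = 0.94932887
C = S_0 * exp(-qT) * N(d1) - K * exp(-rT) * N(d2)
N(d1) = 0.68583058; N(d2) = 0.44504604
C = 1.0500 * 0.94932887 * 0.68583058 - 0.9600 * 0.93239382 * 0.44504604 = 0.2853


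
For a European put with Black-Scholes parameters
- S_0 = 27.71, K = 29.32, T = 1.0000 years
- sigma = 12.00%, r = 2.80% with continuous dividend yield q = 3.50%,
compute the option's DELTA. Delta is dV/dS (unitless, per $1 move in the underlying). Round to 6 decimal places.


Answer: Delta = -0.657051

Derivation:
d1 = -0.4689709845; d2 = -0.5889709845
phi(d1) = 0.3573979453; exp(-qT) = 0.9656054163; exp(-rT) = 0.9723883668
N(-d1) = 0.6804548120
Delta = -exp(-qT) * N(-d1) = -0.9656054163 * 0.6804548120 = -0.657051


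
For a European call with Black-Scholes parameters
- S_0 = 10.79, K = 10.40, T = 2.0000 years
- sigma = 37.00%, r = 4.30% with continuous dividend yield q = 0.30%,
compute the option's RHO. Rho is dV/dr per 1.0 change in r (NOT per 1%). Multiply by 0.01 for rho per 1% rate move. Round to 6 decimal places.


d1 = 0.4848726240; d2 = -0.0383863941
phi(d1) = 0.3546977488; exp(-qT) = 0.9940179641; exp(-rT) = 0.9175942312
N(d2) = 0.4846898045
Rho = K*T*exp(-rT)*N(d2) = 10.4000 * 2.0000 * 0.9175942312 * 0.4846898045 = 9.250770

Answer: Rho = 9.250770


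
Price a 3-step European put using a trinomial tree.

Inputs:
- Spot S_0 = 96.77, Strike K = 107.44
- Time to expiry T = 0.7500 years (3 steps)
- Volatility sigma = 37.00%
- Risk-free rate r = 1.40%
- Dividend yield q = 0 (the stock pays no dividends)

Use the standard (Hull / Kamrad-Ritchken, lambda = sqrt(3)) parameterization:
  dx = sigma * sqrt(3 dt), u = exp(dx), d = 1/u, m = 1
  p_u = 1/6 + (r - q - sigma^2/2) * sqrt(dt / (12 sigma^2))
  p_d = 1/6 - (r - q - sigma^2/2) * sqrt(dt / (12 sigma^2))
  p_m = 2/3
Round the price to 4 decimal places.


Answer: Price = V(0,0) = 18.4805

Derivation:
dt = T/N = 0.250000; dx = sigma*sqrt(3*dt) = 0.320429
u = exp(dx) = 1.377719; d = 1/u = 0.725837
p_u = 0.145426, p_m = 0.666667, p_d = 0.187908
Discount per step: exp(-r*dt) = 0.996506
Stock lattice S(k, j) with j the centered position index:
  k=0: S(0,+0) = 96.7700
  k=1: S(1,-1) = 70.2393; S(1,+0) = 96.7700; S(1,+1) = 133.3219
  k=2: S(2,-2) = 50.9823; S(2,-1) = 70.2393; S(2,+0) = 96.7700; S(2,+1) = 133.3219; S(2,+2) = 183.6801
  k=3: S(3,-3) = 37.0048; S(3,-2) = 50.9823; S(3,-1) = 70.2393; S(3,+0) = 96.7700; S(3,+1) = 133.3219; S(3,+2) = 183.6801; S(3,+3) = 253.0596
Terminal payoffs V(N, j) = max(K - S_T, 0):
  V(3,-3) = 70.435156; V(3,-2) = 56.457714; V(3,-1) = 37.200725; V(3,+0) = 10.670000; V(3,+1) = 0.000000; V(3,+2) = 0.000000; V(3,+3) = 0.000000
Backward induction: V(k, j) = exp(-r*dt) * [p_u * V(k+1, j+1) + p_m * V(k+1, j) + p_d * V(k+1, j-1)]
  V(2,-2) = exp(-r*dt) * [p_u*37.200725 + p_m*56.457714 + p_d*70.435156] = 56.087075
  V(2,-1) = exp(-r*dt) * [p_u*10.670000 + p_m*37.200725 + p_d*56.457714] = 36.831876
  V(2,+0) = exp(-r*dt) * [p_u*0.000000 + p_m*10.670000 + p_d*37.200725] = 14.054359
  V(2,+1) = exp(-r*dt) * [p_u*0.000000 + p_m*0.000000 + p_d*10.670000] = 1.997970
  V(2,+2) = exp(-r*dt) * [p_u*0.000000 + p_m*0.000000 + p_d*0.000000] = 0.000000
  V(1,-1) = exp(-r*dt) * [p_u*14.054359 + p_m*36.831876 + p_d*56.087075] = 37.007887
  V(1,+0) = exp(-r*dt) * [p_u*1.997970 + p_m*14.054359 + p_d*36.831876] = 16.523189
  V(1,+1) = exp(-r*dt) * [p_u*0.000000 + p_m*1.997970 + p_d*14.054359] = 3.959021
  V(0,+0) = exp(-r*dt) * [p_u*3.959021 + p_m*16.523189 + p_d*37.007887] = 18.480475


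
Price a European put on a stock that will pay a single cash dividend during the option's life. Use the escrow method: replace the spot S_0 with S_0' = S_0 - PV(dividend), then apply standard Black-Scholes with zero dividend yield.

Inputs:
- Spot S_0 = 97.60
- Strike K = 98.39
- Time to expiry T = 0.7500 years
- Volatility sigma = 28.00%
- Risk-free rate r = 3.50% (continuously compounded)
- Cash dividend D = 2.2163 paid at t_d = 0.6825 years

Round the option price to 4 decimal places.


PV(D) = D * exp(-r * t_d) = 2.2163 * 0.97639555 = 2.16398545
S_0' = S_0 - PV(D) = 97.6000 - 2.16398545 = 95.43601455
d1 = (ln(S_0'/K) + (r + sigma^2/2)*T) / (sigma*sqrt(T)) = 0.10378632
d2 = d1 - sigma*sqrt(T) = -0.13870079
exp(-rT) = 0.97409154
N(-d1) = 0.45866946; N(-d2) = 0.55515670
P = K * exp(-rT) * N(-d2) - S_0' * N(-d1) = 98.3900 * 0.97409154 * 0.55515670 - 95.43601455 * 0.45866946 = 9.4331

Answer: Price = 9.4331


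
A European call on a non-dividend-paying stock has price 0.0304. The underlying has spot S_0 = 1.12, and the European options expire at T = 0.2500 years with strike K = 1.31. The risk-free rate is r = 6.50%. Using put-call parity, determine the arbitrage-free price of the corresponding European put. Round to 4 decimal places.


Answer: Put price = 0.1993

Derivation:
Put-call parity: C - P = S_0 * exp(-qT) - K * exp(-rT).
S_0 * exp(-qT) = 1.1200 * 1.00000000 = 1.12000000
K * exp(-rT) = 1.3100 * 0.98388132 = 1.28888453
P = C - S*exp(-qT) + K*exp(-rT)
P = 0.0304 - 1.12000000 + 1.28888453 = 0.1993


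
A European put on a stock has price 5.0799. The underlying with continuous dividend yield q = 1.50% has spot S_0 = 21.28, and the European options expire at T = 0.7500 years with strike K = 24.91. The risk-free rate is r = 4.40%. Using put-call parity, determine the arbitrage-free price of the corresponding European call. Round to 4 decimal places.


Put-call parity: C - P = S_0 * exp(-qT) - K * exp(-rT).
S_0 * exp(-qT) = 21.2800 * 0.98881304 = 21.04194159
K * exp(-rT) = 24.9100 * 0.96753856 = 24.10138552
C = P + S*exp(-qT) - K*exp(-rT)
C = 5.0799 + 21.04194159 - 24.10138552 = 2.0205

Answer: Call price = 2.0205


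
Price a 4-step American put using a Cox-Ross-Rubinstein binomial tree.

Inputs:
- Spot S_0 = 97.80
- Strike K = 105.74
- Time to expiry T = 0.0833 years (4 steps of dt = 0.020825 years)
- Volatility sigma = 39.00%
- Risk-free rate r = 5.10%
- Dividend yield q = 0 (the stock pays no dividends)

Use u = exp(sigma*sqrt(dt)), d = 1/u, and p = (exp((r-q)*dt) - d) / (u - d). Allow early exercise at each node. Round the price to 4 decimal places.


dt = T/N = 0.020825
u = exp(sigma*sqrt(dt)) = 1.057894; d = 1/u = 0.945274
p = (exp((r-q)*dt) - d) / (u - d) = 0.495369
Discount per step: exp(-r*dt) = 0.998938
Stock lattice S(k, i) with i counting down-moves:
  k=0: S(0,0) = 97.8000
  k=1: S(1,0) = 103.4621; S(1,1) = 92.4478
  k=2: S(2,0) = 109.4519; S(2,1) = 97.8000; S(2,2) = 87.3885
  k=3: S(3,0) = 115.7886; S(3,1) = 103.4621; S(3,2) = 92.4478; S(3,3) = 82.6061
  k=4: S(4,0) = 122.4921; S(4,1) = 109.4519; S(4,2) = 97.8000; S(4,3) = 87.3885; S(4,4) = 78.0854
Terminal payoffs V(N, i) = max(K - S_T, 0):
  V(4,0) = 0.000000; V(4,1) = 0.000000; V(4,2) = 7.940000; V(4,3) = 18.351491; V(4,4) = 27.654607
Backward induction: V(k, i) = exp(-r*dt) * [p * V(k+1, i) + (1-p) * V(k+1, i+1)]; then take max(V_cont, immediate exercise) for American.
  V(3,0) = exp(-r*dt) * [p*0.000000 + (1-p)*0.000000] = 0.000000; exercise = 0.000000; V(3,0) = max -> 0.000000
  V(3,1) = exp(-r*dt) * [p*0.000000 + (1-p)*7.940000] = 4.002515; exercise = 2.277941; V(3,1) = max -> 4.002515
  V(3,2) = exp(-r*dt) * [p*7.940000 + (1-p)*18.351491] = 13.179954; exercise = 13.292198; V(3,2) = max -> 13.292198
  V(3,3) = exp(-r*dt) * [p*18.351491 + (1-p)*27.654607] = 23.021666; exercise = 23.133910; V(3,3) = max -> 23.133910
  V(2,0) = exp(-r*dt) * [p*0.000000 + (1-p)*4.002515] = 2.017648; exercise = 0.000000; V(2,0) = max -> 2.017648
  V(2,1) = exp(-r*dt) * [p*4.002515 + (1-p)*13.292198] = 8.681150; exercise = 7.940000; V(2,1) = max -> 8.681150
  V(2,2) = exp(-r*dt) * [p*13.292198 + (1-p)*23.133910] = 18.239247; exercise = 18.351491; V(2,2) = max -> 18.351491
  V(1,0) = exp(-r*dt) * [p*2.017648 + (1-p)*8.681150] = 5.374545; exercise = 2.277941; V(1,0) = max -> 5.374545
  V(1,1) = exp(-r*dt) * [p*8.681150 + (1-p)*18.351491] = 13.546707; exercise = 13.292198; V(1,1) = max -> 13.546707
  V(0,0) = exp(-r*dt) * [p*5.374545 + (1-p)*13.546707] = 9.488387; exercise = 7.940000; V(0,0) = max -> 9.488387

Answer: Price = V(0,0) = 9.4884


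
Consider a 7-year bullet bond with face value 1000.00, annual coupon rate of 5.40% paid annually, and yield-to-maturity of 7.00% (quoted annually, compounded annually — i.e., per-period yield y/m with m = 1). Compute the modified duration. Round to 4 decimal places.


Answer: Modified duration = 5.5689

Derivation:
Coupon per period c = face * coupon_rate / m = 54.000000
Periods per year m = 1; per-period yield y/m = 0.070000
Number of cashflows N = 7
Cashflows (t years, CF_t, discount factor 1/(1+y/m)^(m*t), PV):
  t = 1.0000: CF_t = 54.000000, DF = 0.934579, PV = 50.467290
  t = 2.0000: CF_t = 54.000000, DF = 0.873439, PV = 47.165691
  t = 3.0000: CF_t = 54.000000, DF = 0.816298, PV = 44.080085
  t = 4.0000: CF_t = 54.000000, DF = 0.762895, PV = 41.196341
  t = 5.0000: CF_t = 54.000000, DF = 0.712986, PV = 38.501254
  t = 6.0000: CF_t = 54.000000, DF = 0.666342, PV = 35.982480
  t = 7.0000: CF_t = 1054.000000, DF = 0.622750, PV = 656.378228
Price P = sum_t PV_t = 913.771370
First compute Macaulay numerator sum_t t * PV_t:
  t * PV_t at t = 1.0000: 50.467290
  t * PV_t at t = 2.0000: 94.331383
  t * PV_t at t = 3.0000: 132.240256
  t * PV_t at t = 4.0000: 164.785366
  t * PV_t at t = 5.0000: 192.506268
  t * PV_t at t = 6.0000: 215.894881
  t * PV_t at t = 7.0000: 4594.647596
Macaulay duration D = 5444.873039 / 913.771370 = 5.958682
Modified duration = D / (1 + y/m) = 5.958682 / (1 + 0.070000) = 5.568862


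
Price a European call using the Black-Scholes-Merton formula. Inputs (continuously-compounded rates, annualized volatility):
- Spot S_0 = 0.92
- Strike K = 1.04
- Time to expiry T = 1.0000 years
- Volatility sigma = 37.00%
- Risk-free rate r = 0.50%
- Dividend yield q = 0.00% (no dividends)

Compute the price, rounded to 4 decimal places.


Answer: Price = 0.0931

Derivation:
d1 = (ln(S/K) + (r - q + 0.5*sigma^2) * T) / (sigma * sqrt(T)) = -0.13284411
d2 = d1 - sigma * sqrt(T) = -0.50284411
exp(-rT) = 0.99501248; exp(-qT) = 1.00000000
C = S_0 * exp(-qT) * N(d1) - K * exp(-rT) * N(d2)
N(d1) = 0.44715833; N(d2) = 0.30753694
C = 0.9200 * 1.00000000 * 0.44715833 - 1.0400 * 0.99501248 * 0.30753694 = 0.0931


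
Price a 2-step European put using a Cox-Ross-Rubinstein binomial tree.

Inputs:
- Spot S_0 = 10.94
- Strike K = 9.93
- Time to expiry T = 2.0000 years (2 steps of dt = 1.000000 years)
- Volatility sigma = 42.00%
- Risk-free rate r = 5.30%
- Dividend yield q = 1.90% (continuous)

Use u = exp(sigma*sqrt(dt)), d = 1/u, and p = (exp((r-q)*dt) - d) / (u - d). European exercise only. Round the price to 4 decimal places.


dt = T/N = 1.000000
u = exp(sigma*sqrt(dt)) = 1.521962; d = 1/u = 0.657047
p = (exp((r-q)*dt) - d) / (u - d) = 0.436503
Discount per step: exp(-r*dt) = 0.948380
Stock lattice S(k, i) with i counting down-moves:
  k=0: S(0,0) = 10.9400
  k=1: S(1,0) = 16.6503; S(1,1) = 7.1881
  k=2: S(2,0) = 25.3411; S(2,1) = 10.9400; S(2,2) = 4.7229
Terminal payoffs V(N, i) = max(K - S_T, 0):
  V(2,0) = 0.000000; V(2,1) = 0.000000; V(2,2) = 5.207087
Backward induction: V(k, i) = exp(-r*dt) * [p * V(k+1, i) + (1-p) * V(k+1, i+1)].
  V(1,0) = exp(-r*dt) * [p*0.000000 + (1-p)*0.000000] = 0.000000
  V(1,1) = exp(-r*dt) * [p*0.000000 + (1-p)*5.207087] = 2.782716
  V(0,0) = exp(-r*dt) * [p*0.000000 + (1-p)*2.782716] = 1.487110

Answer: Price = V(0,0) = 1.4871


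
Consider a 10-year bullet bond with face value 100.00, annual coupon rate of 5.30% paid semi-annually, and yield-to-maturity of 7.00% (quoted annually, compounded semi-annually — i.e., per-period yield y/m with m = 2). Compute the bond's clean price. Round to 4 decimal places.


Coupon per period c = face * coupon_rate / m = 2.650000
Periods per year m = 2; per-period yield y/m = 0.035000
Number of cashflows N = 20
Cashflows (t years, CF_t, discount factor 1/(1+y/m)^(m*t), PV):
  t = 0.5000: CF_t = 2.650000, DF = 0.966184, PV = 2.560386
  t = 1.0000: CF_t = 2.650000, DF = 0.933511, PV = 2.473803
  t = 1.5000: CF_t = 2.650000, DF = 0.901943, PV = 2.390148
  t = 2.0000: CF_t = 2.650000, DF = 0.871442, PV = 2.309322
  t = 2.5000: CF_t = 2.650000, DF = 0.841973, PV = 2.231229
  t = 3.0000: CF_t = 2.650000, DF = 0.813501, PV = 2.155777
  t = 3.5000: CF_t = 2.650000, DF = 0.785991, PV = 2.082876
  t = 4.0000: CF_t = 2.650000, DF = 0.759412, PV = 2.012441
  t = 4.5000: CF_t = 2.650000, DF = 0.733731, PV = 1.944387
  t = 5.0000: CF_t = 2.650000, DF = 0.708919, PV = 1.878635
  t = 5.5000: CF_t = 2.650000, DF = 0.684946, PV = 1.815106
  t = 6.0000: CF_t = 2.650000, DF = 0.661783, PV = 1.753726
  t = 6.5000: CF_t = 2.650000, DF = 0.639404, PV = 1.694421
  t = 7.0000: CF_t = 2.650000, DF = 0.617782, PV = 1.637122
  t = 7.5000: CF_t = 2.650000, DF = 0.596891, PV = 1.581760
  t = 8.0000: CF_t = 2.650000, DF = 0.576706, PV = 1.528271
  t = 8.5000: CF_t = 2.650000, DF = 0.557204, PV = 1.476590
  t = 9.0000: CF_t = 2.650000, DF = 0.538361, PV = 1.426657
  t = 9.5000: CF_t = 2.650000, DF = 0.520156, PV = 1.378413
  t = 10.0000: CF_t = 102.650000, DF = 0.502566, PV = 51.588388
Price P = sum_t PV_t = 87.919457

Answer: Price = 87.9195


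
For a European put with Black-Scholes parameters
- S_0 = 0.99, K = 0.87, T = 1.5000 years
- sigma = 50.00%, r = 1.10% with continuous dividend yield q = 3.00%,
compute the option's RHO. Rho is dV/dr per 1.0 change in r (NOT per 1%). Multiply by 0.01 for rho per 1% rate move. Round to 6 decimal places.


Answer: Rho = -0.714157

Derivation:
d1 = 0.4706477867; d2 = -0.1417246490
phi(d1) = 0.3571165061; exp(-qT) = 0.9559974818; exp(-rT) = 0.9836353794
N(-d2) = 0.5563512478
Rho = -K*T*exp(-rT)*N(-d2) = -0.8700 * 1.5000 * 0.9836353794 * 0.5563512478 = -0.714157


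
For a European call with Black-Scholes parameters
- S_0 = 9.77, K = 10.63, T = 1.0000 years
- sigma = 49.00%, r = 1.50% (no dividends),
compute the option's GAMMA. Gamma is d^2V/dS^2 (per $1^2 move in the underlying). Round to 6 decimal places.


Answer: Gamma = 0.082889

Derivation:
d1 = 0.1034413749; d2 = -0.3865586251
phi(d1) = 0.3968136150; exp(-qT) = 1.0000000000; exp(-rT) = 0.9851119396
Gamma = exp(-qT) * phi(d1) / (S * sigma * sqrt(T)) = 1.0000000000 * 0.3968136150 / (9.7700 * 0.4900 * 1.0000000000) = 0.082889


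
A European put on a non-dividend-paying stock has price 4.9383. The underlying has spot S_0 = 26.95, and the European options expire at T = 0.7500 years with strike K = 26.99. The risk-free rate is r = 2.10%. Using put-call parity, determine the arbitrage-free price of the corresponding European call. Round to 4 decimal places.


Put-call parity: C - P = S_0 * exp(-qT) - K * exp(-rT).
S_0 * exp(-qT) = 26.9500 * 1.00000000 = 26.95000000
K * exp(-rT) = 26.9900 * 0.98437338 = 26.56823760
C = P + S*exp(-qT) - K*exp(-rT)
C = 4.9383 + 26.95000000 - 26.56823760 = 5.3201

Answer: Call price = 5.3201


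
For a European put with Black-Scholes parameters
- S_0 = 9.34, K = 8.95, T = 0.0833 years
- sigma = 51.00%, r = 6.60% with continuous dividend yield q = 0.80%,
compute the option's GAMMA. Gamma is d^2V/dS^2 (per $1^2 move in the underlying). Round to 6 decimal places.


d1 = 0.3961910128; d2 = 0.2489961420
phi(d1) = 0.3688289869; exp(-qT) = 0.9993338220; exp(-rT) = 0.9945172852
Gamma = exp(-qT) * phi(d1) / (S * sigma * sqrt(T)) = 0.9993338220 * 0.3688289869 / (9.3400 * 0.5100 * 0.2886173938) = 0.268100

Answer: Gamma = 0.268100


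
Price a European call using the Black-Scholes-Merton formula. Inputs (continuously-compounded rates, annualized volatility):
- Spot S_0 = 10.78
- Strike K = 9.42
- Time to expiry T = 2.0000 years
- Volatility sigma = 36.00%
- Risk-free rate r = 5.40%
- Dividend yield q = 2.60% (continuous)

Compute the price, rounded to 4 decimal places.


Answer: Price = 2.8939

Derivation:
d1 = (ln(S/K) + (r - q + 0.5*sigma^2) * T) / (sigma * sqrt(T)) = 0.62943793
d2 = d1 - sigma * sqrt(T) = 0.12032105
exp(-rT) = 0.89762760; exp(-qT) = 0.94932887
C = S_0 * exp(-qT) * N(d1) - K * exp(-rT) * N(d2)
N(d1) = 0.73546880; N(d2) = 0.54788558
C = 10.7800 * 0.94932887 * 0.73546880 - 9.4200 * 0.89762760 * 0.54788558 = 2.8939


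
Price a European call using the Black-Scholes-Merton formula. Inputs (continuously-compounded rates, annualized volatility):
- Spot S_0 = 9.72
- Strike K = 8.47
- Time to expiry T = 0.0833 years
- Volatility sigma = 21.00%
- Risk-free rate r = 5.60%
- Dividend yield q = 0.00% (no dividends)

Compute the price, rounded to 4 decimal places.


Answer: Price = 1.2912

Derivation:
d1 = (ln(S/K) + (r - q + 0.5*sigma^2) * T) / (sigma * sqrt(T)) = 2.37844417
d2 = d1 - sigma * sqrt(T) = 2.31783451
exp(-rT) = 0.99534606; exp(-qT) = 1.00000000
C = S_0 * exp(-qT) * N(d1) - K * exp(-rT) * N(d2)
N(d1) = 0.99130707; N(d2) = 0.98977084
C = 9.7200 * 1.00000000 * 0.99130707 - 8.4700 * 0.99534606 * 0.98977084 = 1.2912


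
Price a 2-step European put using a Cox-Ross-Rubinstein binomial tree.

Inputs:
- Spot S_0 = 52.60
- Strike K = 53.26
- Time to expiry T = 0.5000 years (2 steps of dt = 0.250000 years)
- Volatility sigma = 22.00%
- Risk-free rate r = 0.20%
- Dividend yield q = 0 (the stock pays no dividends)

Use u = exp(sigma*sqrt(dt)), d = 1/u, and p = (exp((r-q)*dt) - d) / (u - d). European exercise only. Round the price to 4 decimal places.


Answer: Price = V(0,0) = 3.3731

Derivation:
dt = T/N = 0.250000
u = exp(sigma*sqrt(dt)) = 1.116278; d = 1/u = 0.895834
p = (exp((r-q)*dt) - d) / (u - d) = 0.474796
Discount per step: exp(-r*dt) = 0.999500
Stock lattice S(k, i) with i counting down-moves:
  k=0: S(0,0) = 52.6000
  k=1: S(1,0) = 58.7162; S(1,1) = 47.1209
  k=2: S(2,0) = 65.5436; S(2,1) = 52.6000; S(2,2) = 42.2125
Terminal payoffs V(N, i) = max(K - S_T, 0):
  V(2,0) = 0.000000; V(2,1) = 0.660000; V(2,2) = 11.047511
Backward induction: V(k, i) = exp(-r*dt) * [p * V(k+1, i) + (1-p) * V(k+1, i+1)].
  V(1,0) = exp(-r*dt) * [p*0.000000 + (1-p)*0.660000] = 0.346461
  V(1,1) = exp(-r*dt) * [p*0.660000 + (1-p)*11.047511] = 6.112501
  V(0,0) = exp(-r*dt) * [p*0.346461 + (1-p)*6.112501] = 3.373119


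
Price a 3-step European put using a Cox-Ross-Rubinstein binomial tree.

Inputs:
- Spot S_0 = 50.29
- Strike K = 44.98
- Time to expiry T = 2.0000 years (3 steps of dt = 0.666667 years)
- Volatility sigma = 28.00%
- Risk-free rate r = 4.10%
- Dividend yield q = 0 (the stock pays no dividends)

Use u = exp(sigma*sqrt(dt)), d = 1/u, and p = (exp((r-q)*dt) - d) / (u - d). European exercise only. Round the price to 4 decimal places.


dt = T/N = 0.666667
u = exp(sigma*sqrt(dt)) = 1.256863; d = 1/u = 0.795632
p = (exp((r-q)*dt) - d) / (u - d) = 0.503172
Discount per step: exp(-r*dt) = 0.973037
Stock lattice S(k, i) with i counting down-moves:
  k=0: S(0,0) = 50.2900
  k=1: S(1,0) = 63.2076; S(1,1) = 40.0123
  k=2: S(2,0) = 79.4434; S(2,1) = 50.2900; S(2,2) = 31.8351
  k=3: S(3,0) = 99.8494; S(3,1) = 63.2076; S(3,2) = 40.0123; S(3,3) = 25.3290
Terminal payoffs V(N, i) = max(K - S_T, 0):
  V(3,0) = 0.000000; V(3,1) = 0.000000; V(3,2) = 4.967688; V(3,3) = 19.651022
Backward induction: V(k, i) = exp(-r*dt) * [p * V(k+1, i) + (1-p) * V(k+1, i+1)].
  V(2,0) = exp(-r*dt) * [p*0.000000 + (1-p)*0.000000] = 0.000000
  V(2,1) = exp(-r*dt) * [p*0.000000 + (1-p)*4.967688] = 2.401540
  V(2,2) = exp(-r*dt) * [p*4.967688 + (1-p)*19.651022] = 11.932138
  V(1,0) = exp(-r*dt) * [p*0.000000 + (1-p)*2.401540] = 1.160981
  V(1,1) = exp(-r*dt) * [p*2.401540 + (1-p)*11.932138] = 6.944184
  V(0,0) = exp(-r*dt) * [p*1.160981 + (1-p)*6.944184] = 3.925463

Answer: Price = V(0,0) = 3.9255


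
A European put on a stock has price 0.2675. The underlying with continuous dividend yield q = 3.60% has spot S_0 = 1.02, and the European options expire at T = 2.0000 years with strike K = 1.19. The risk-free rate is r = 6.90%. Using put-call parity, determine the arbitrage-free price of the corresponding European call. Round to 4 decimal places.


Put-call parity: C - P = S_0 * exp(-qT) - K * exp(-rT).
S_0 * exp(-qT) = 1.0200 * 0.93053090 = 0.94914151
K * exp(-rT) = 1.1900 * 0.87109869 = 1.03660744
C = P + S*exp(-qT) - K*exp(-rT)
C = 0.2675 + 0.94914151 - 1.03660744 = 0.1800

Answer: Call price = 0.1800


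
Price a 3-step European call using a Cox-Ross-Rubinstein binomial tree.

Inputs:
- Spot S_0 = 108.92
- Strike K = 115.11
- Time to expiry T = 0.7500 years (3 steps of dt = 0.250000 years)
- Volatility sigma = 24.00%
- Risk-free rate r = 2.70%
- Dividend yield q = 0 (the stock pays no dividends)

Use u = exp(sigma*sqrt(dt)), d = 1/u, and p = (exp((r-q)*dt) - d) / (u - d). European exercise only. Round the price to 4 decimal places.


dt = T/N = 0.250000
u = exp(sigma*sqrt(dt)) = 1.127497; d = 1/u = 0.886920
p = (exp((r-q)*dt) - d) / (u - d) = 0.498188
Discount per step: exp(-r*dt) = 0.993273
Stock lattice S(k, i) with i counting down-moves:
  k=0: S(0,0) = 108.9200
  k=1: S(1,0) = 122.8070; S(1,1) = 96.6034
  k=2: S(2,0) = 138.4645; S(2,1) = 108.9200; S(2,2) = 85.6795
  k=3: S(3,0) = 156.1182; S(3,1) = 122.8070; S(3,2) = 96.6034; S(3,3) = 75.9909
Terminal payoffs V(N, i) = max(S_T - K, 0):
  V(3,0) = 41.008240; V(3,1) = 7.696957; V(3,2) = 0.000000; V(3,3) = 0.000000
Backward induction: V(k, i) = exp(-r*dt) * [p * V(k+1, i) + (1-p) * V(k+1, i+1)].
  V(2,0) = exp(-r*dt) * [p*41.008240 + (1-p)*7.696957] = 24.128833
  V(2,1) = exp(-r*dt) * [p*7.696957 + (1-p)*0.000000] = 3.808739
  V(2,2) = exp(-r*dt) * [p*0.000000 + (1-p)*0.000000] = 0.000000
  V(1,0) = exp(-r*dt) * [p*24.128833 + (1-p)*3.808739] = 13.838252
  V(1,1) = exp(-r*dt) * [p*3.808739 + (1-p)*0.000000] = 1.884705
  V(0,0) = exp(-r*dt) * [p*13.838252 + (1-p)*1.884705] = 7.787084

Answer: Price = V(0,0) = 7.7871


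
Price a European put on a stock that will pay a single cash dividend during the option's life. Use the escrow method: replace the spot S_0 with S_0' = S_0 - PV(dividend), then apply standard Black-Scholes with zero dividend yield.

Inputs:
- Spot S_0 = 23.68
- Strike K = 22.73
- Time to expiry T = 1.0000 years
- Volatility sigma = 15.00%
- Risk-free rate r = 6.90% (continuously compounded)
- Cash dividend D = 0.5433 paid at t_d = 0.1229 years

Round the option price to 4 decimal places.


Answer: Price = 0.5786

Derivation:
PV(D) = D * exp(-r * t_d) = 0.5433 * 0.99155575 = 0.53871224
S_0' = S_0 - PV(D) = 23.6800 - 0.53871224 = 23.14128776
d1 = (ln(S_0'/K) + (r + sigma^2/2)*T) / (sigma*sqrt(T)) = 0.65455155
d2 = d1 - sigma*sqrt(T) = 0.50455155
exp(-rT) = 0.93332668
N(-d1) = 0.25637826; N(-d2) = 0.30693692
P = K * exp(-rT) * N(-d2) - S_0' * N(-d1) = 22.7300 * 0.93332668 * 0.30693692 - 23.14128776 * 0.25637826 = 0.5786


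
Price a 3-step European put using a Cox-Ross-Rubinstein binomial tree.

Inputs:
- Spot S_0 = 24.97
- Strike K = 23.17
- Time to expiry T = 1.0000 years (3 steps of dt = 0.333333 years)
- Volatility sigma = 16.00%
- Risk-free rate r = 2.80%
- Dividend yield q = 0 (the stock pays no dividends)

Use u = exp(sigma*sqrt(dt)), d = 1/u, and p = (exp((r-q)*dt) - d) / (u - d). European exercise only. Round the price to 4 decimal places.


Answer: Price = V(0,0) = 0.5735

Derivation:
dt = T/N = 0.333333
u = exp(sigma*sqrt(dt)) = 1.096777; d = 1/u = 0.911762
p = (exp((r-q)*dt) - d) / (u - d) = 0.527605
Discount per step: exp(-r*dt) = 0.990710
Stock lattice S(k, i) with i counting down-moves:
  k=0: S(0,0) = 24.9700
  k=1: S(1,0) = 27.3865; S(1,1) = 22.7667
  k=2: S(2,0) = 30.0369; S(2,1) = 24.9700; S(2,2) = 20.7578
  k=3: S(3,0) = 32.9438; S(3,1) = 27.3865; S(3,2) = 22.7667; S(3,3) = 18.9262
Terminal payoffs V(N, i) = max(K - S_T, 0):
  V(3,0) = 0.000000; V(3,1) = 0.000000; V(3,2) = 0.403297; V(3,3) = 4.243804
Backward induction: V(k, i) = exp(-r*dt) * [p * V(k+1, i) + (1-p) * V(k+1, i+1)].
  V(2,0) = exp(-r*dt) * [p*0.000000 + (1-p)*0.000000] = 0.000000
  V(2,1) = exp(-r*dt) * [p*0.000000 + (1-p)*0.403297] = 0.188746
  V(2,2) = exp(-r*dt) * [p*0.403297 + (1-p)*4.243804] = 2.196933
  V(1,0) = exp(-r*dt) * [p*0.000000 + (1-p)*0.188746] = 0.088334
  V(1,1) = exp(-r*dt) * [p*0.188746 + (1-p)*2.196933] = 1.126837
  V(0,0) = exp(-r*dt) * [p*0.088334 + (1-p)*1.126837] = 0.573540


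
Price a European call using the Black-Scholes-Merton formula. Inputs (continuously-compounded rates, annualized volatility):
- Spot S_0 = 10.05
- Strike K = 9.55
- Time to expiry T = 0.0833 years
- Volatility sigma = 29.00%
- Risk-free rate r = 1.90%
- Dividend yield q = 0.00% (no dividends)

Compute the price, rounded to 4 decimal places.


Answer: Price = 0.6469

Derivation:
d1 = (ln(S/K) + (r - q + 0.5*sigma^2) * T) / (sigma * sqrt(T)) = 0.67046100
d2 = d1 - sigma * sqrt(T) = 0.58676196
exp(-rT) = 0.99841855; exp(-qT) = 1.00000000
C = S_0 * exp(-qT) * N(d1) - K * exp(-rT) * N(d2)
N(d1) = 0.74871802; N(d2) = 0.72131821
C = 10.0500 * 1.00000000 * 0.74871802 - 9.5500 * 0.99841855 * 0.72131821 = 0.6469


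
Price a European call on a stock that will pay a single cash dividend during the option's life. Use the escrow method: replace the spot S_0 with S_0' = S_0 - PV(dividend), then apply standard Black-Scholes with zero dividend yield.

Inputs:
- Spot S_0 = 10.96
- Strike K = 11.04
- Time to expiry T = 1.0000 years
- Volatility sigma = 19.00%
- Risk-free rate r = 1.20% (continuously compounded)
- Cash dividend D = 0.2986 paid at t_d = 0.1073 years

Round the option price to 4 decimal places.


Answer: Price = 0.6989

Derivation:
PV(D) = D * exp(-r * t_d) = 0.2986 * 0.99871323 = 0.29821577
S_0' = S_0 - PV(D) = 10.9600 - 0.29821577 = 10.66178423
d1 = (ln(S_0'/K) + (r + sigma^2/2)*T) / (sigma*sqrt(T)) = -0.02531189
d2 = d1 - sigma*sqrt(T) = -0.21531189
exp(-rT) = 0.98807171
N(d1) = 0.48990309; N(d2) = 0.41476208
C = S_0' * N(d1) - K * exp(-rT) * N(d2) = 10.66178423 * 0.48990309 - 11.0400 * 0.98807171 * 0.41476208 = 0.6989


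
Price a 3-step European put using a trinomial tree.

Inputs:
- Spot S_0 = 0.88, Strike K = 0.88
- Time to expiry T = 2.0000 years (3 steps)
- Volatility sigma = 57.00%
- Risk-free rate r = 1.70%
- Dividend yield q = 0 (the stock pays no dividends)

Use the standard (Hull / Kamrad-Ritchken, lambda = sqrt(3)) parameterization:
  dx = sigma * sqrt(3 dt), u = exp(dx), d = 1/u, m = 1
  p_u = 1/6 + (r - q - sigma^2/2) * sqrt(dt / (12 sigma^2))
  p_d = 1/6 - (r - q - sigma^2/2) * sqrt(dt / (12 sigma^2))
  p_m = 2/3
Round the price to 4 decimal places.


Answer: Price = V(0,0) = 0.2292

Derivation:
dt = T/N = 0.666667; dx = sigma*sqrt(3*dt) = 0.806102
u = exp(dx) = 2.239162; d = 1/u = 0.446596
p_u = 0.106521, p_m = 0.666667, p_d = 0.226812
Discount per step: exp(-r*dt) = 0.988731
Stock lattice S(k, j) with j the centered position index:
  k=0: S(0,+0) = 0.8800
  k=1: S(1,-1) = 0.3930; S(1,+0) = 0.8800; S(1,+1) = 1.9705
  k=2: S(2,-2) = 0.1755; S(2,-1) = 0.3930; S(2,+0) = 0.8800; S(2,+1) = 1.9705; S(2,+2) = 4.4122
  k=3: S(3,-3) = 0.0784; S(3,-2) = 0.1755; S(3,-1) = 0.3930; S(3,+0) = 0.8800; S(3,+1) = 1.9705; S(3,+2) = 4.4122; S(3,+3) = 9.8796
Terminal payoffs V(N, j) = max(K - S_T, 0):
  V(3,-3) = 0.801616; V(3,-2) = 0.704486; V(3,-1) = 0.486996; V(3,+0) = 0.000000; V(3,+1) = 0.000000; V(3,+2) = 0.000000; V(3,+3) = 0.000000
Backward induction: V(k, j) = exp(-r*dt) * [p_u * V(k+1, j+1) + p_m * V(k+1, j) + p_d * V(k+1, j-1)]
  V(2,-2) = exp(-r*dt) * [p_u*0.486996 + p_m*0.704486 + p_d*0.801616] = 0.695423
  V(2,-1) = exp(-r*dt) * [p_u*0.000000 + p_m*0.486996 + p_d*0.704486] = 0.478990
  V(2,+0) = exp(-r*dt) * [p_u*0.000000 + p_m*0.000000 + p_d*0.486996] = 0.109212
  V(2,+1) = exp(-r*dt) * [p_u*0.000000 + p_m*0.000000 + p_d*0.000000] = 0.000000
  V(2,+2) = exp(-r*dt) * [p_u*0.000000 + p_m*0.000000 + p_d*0.000000] = 0.000000
  V(1,-1) = exp(-r*dt) * [p_u*0.109212 + p_m*0.478990 + p_d*0.695423] = 0.483183
  V(1,+0) = exp(-r*dt) * [p_u*0.000000 + p_m*0.109212 + p_d*0.478990] = 0.179404
  V(1,+1) = exp(-r*dt) * [p_u*0.000000 + p_m*0.000000 + p_d*0.109212] = 0.024491
  V(0,+0) = exp(-r*dt) * [p_u*0.024491 + p_m*0.179404 + p_d*0.483183] = 0.229191


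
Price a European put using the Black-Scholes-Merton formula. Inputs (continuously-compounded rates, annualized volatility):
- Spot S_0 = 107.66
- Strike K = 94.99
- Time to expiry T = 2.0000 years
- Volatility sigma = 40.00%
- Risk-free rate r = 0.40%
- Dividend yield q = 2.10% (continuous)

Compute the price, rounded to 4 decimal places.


d1 = (ln(S/K) + (r - q + 0.5*sigma^2) * T) / (sigma * sqrt(T)) = 0.44407453
d2 = d1 - sigma * sqrt(T) = -0.12161089
exp(-rT) = 0.99203191; exp(-qT) = 0.95886978
P = K * exp(-rT) * N(-d2) - S_0 * exp(-qT) * N(-d1)
N(-d1) = 0.32849435; N(-d2) = 0.54839641
P = 94.9900 * 0.99203191 * 0.54839641 - 107.6600 * 0.95886978 * 0.32849435 = 17.7660

Answer: Price = 17.7660


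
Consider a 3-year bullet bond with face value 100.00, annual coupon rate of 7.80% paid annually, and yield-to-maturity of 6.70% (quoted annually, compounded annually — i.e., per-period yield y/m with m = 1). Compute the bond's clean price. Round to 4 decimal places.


Answer: Price = 102.9026

Derivation:
Coupon per period c = face * coupon_rate / m = 7.800000
Periods per year m = 1; per-period yield y/m = 0.067000
Number of cashflows N = 3
Cashflows (t years, CF_t, discount factor 1/(1+y/m)^(m*t), PV):
  t = 1.0000: CF_t = 7.800000, DF = 0.937207, PV = 7.310216
  t = 2.0000: CF_t = 7.800000, DF = 0.878357, PV = 6.851186
  t = 3.0000: CF_t = 107.800000, DF = 0.823203, PV = 88.741242
Price P = sum_t PV_t = 102.902644


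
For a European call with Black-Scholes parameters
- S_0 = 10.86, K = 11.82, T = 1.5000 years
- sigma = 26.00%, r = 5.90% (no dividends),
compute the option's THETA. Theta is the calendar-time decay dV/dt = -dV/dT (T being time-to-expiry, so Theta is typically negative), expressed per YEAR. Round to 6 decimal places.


Answer: Theta = -0.734969

Derivation:
d1 = 0.1711292123; d2 = -0.1473044543
phi(d1) = 0.3931432865; exp(-qT) = 1.0000000000; exp(-rT) = 0.9153031107
Theta = -S*exp(-qT)*phi(d1)*sigma/(2*sqrt(T)) - r*K*exp(-rT)*N(d2) + q*S*exp(-qT)*N(d1)
N(d1) = 0.5679389167; N(d2) = 0.4414458584; sqrt(T) = 1.2247448714
Term 1 = -10.8600 * 1.0000000000 * 0.3931432865 * 0.2600 / (2 * 1.2247448714) = -0.4531880107
Term 2 = -0.0590 * 11.8200 * 0.9153031107 * 0.4414458584 = -0.2817811084
Term 3 = 0 (no dividend yield, q = 0)
Theta = -0.4531880107 + (-0.2817811084) + (0.0000000000) = -0.734969


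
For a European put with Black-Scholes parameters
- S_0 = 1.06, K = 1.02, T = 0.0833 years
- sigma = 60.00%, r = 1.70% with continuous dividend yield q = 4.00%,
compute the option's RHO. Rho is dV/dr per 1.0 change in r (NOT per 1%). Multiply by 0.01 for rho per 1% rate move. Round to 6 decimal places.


Answer: Rho = -0.038220

Derivation:
d1 = 0.2976511576; d2 = 0.1244807214
phi(d1) = 0.3816556033; exp(-qT) = 0.9966735450; exp(-rT) = 0.9985849022
N(-d2) = 0.4504673319
Rho = -K*T*exp(-rT)*N(-d2) = -1.0200 * 0.0833 * 0.9985849022 * 0.4504673319 = -0.038220


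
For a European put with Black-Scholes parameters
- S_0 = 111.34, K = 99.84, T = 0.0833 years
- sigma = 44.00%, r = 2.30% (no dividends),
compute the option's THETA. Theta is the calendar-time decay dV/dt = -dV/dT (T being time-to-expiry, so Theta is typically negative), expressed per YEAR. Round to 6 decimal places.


Answer: Theta = -21.347788

Derivation:
d1 = 0.9370617286; d2 = 0.8100700754
phi(d1) = 0.2571795307; exp(-qT) = 1.0000000000; exp(-rT) = 0.9980859342
Theta = -S*exp(-qT)*phi(d1)*sigma/(2*sqrt(T)) + r*K*exp(-rT)*N(-d2) - q*S*exp(-qT)*N(-d1)
N(-d1) = 0.1743634032; N(-d2) = 0.2089499510; sqrt(T) = 0.2886173938
Term 1 = -111.3400 * 1.0000000000 * 0.2571795307 * 0.4400 / (2 * 0.2886173938) = -21.8266857920
Term 2 = 0.0230 * 99.8400 * 0.9980859342 * 0.2089499510 = 0.4788975522
Term 3 = 0 (no dividend yield, q = 0)
Theta = -21.8266857920 + (0.4788975522) + (0.0000000000) = -21.347788


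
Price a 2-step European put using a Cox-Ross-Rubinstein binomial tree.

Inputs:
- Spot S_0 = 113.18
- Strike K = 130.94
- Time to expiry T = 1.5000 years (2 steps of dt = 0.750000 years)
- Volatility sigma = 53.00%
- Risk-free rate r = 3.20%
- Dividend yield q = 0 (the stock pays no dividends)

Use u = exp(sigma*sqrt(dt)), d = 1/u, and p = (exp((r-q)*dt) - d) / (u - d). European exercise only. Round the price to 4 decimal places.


Answer: Price = V(0,0) = 36.3879

Derivation:
dt = T/N = 0.750000
u = exp(sigma*sqrt(dt)) = 1.582480; d = 1/u = 0.631919
p = (exp((r-q)*dt) - d) / (u - d) = 0.412778
Discount per step: exp(-r*dt) = 0.976286
Stock lattice S(k, i) with i counting down-moves:
  k=0: S(0,0) = 113.1800
  k=1: S(1,0) = 179.1051; S(1,1) = 71.5206
  k=2: S(2,0) = 283.4303; S(2,1) = 113.1800; S(2,2) = 45.1953
Terminal payoffs V(N, i) = max(K - S_T, 0):
  V(2,0) = 0.000000; V(2,1) = 17.760000; V(2,2) = 85.744725
Backward induction: V(k, i) = exp(-r*dt) * [p * V(k+1, i) + (1-p) * V(k+1, i+1)].
  V(1,0) = exp(-r*dt) * [p*0.000000 + (1-p)*17.760000] = 10.181740
  V(1,1) = exp(-r*dt) * [p*17.760000 + (1-p)*85.744725] = 56.314216
  V(0,0) = exp(-r*dt) * [p*10.181740 + (1-p)*56.314216] = 36.387858


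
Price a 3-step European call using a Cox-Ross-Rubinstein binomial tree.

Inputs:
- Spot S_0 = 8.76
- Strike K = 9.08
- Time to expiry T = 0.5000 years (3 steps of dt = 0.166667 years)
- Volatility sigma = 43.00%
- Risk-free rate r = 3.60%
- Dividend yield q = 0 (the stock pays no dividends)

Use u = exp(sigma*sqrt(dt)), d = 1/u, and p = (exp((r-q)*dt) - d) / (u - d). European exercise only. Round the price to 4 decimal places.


Answer: Price = V(0,0) = 1.0721

Derivation:
dt = T/N = 0.166667
u = exp(sigma*sqrt(dt)) = 1.191898; d = 1/u = 0.838998
p = (exp((r-q)*dt) - d) / (u - d) = 0.473279
Discount per step: exp(-r*dt) = 0.994018
Stock lattice S(k, i) with i counting down-moves:
  k=0: S(0,0) = 8.7600
  k=1: S(1,0) = 10.4410; S(1,1) = 7.3496
  k=2: S(2,0) = 12.4446; S(2,1) = 8.7600; S(2,2) = 6.1663
  k=3: S(3,0) = 14.8327; S(3,1) = 10.4410; S(3,2) = 7.3496; S(3,3) = 5.1735
Terminal payoffs V(N, i) = max(S_T - K, 0):
  V(3,0) = 5.752730; V(3,1) = 1.361024; V(3,2) = 0.000000; V(3,3) = 0.000000
Backward induction: V(k, i) = exp(-r*dt) * [p * V(k+1, i) + (1-p) * V(k+1, i+1)].
  V(2,0) = exp(-r*dt) * [p*5.752730 + (1-p)*1.361024] = 3.418950
  V(2,1) = exp(-r*dt) * [p*1.361024 + (1-p)*0.000000] = 0.640291
  V(2,2) = exp(-r*dt) * [p*0.000000 + (1-p)*0.000000] = 0.000000
  V(1,0) = exp(-r*dt) * [p*3.418950 + (1-p)*0.640291] = 1.943674
  V(1,1) = exp(-r*dt) * [p*0.640291 + (1-p)*0.000000] = 0.301223
  V(0,0) = exp(-r*dt) * [p*1.943674 + (1-p)*0.301223] = 1.072108


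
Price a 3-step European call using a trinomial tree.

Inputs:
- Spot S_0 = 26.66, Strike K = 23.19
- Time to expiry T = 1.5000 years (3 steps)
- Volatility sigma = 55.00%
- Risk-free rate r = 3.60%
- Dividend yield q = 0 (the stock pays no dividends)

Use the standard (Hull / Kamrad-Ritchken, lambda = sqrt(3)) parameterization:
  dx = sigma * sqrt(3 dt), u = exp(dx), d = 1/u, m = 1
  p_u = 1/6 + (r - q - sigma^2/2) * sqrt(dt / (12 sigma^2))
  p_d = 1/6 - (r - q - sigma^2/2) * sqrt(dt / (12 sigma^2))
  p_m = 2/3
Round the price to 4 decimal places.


Answer: Price = V(0,0) = 8.7643

Derivation:
dt = T/N = 0.500000; dx = sigma*sqrt(3*dt) = 0.673610
u = exp(dx) = 1.961304; d = 1/u = 0.509865
p_u = 0.123893, p_m = 0.666667, p_d = 0.209440
Discount per step: exp(-r*dt) = 0.982161
Stock lattice S(k, j) with j the centered position index:
  k=0: S(0,+0) = 26.6600
  k=1: S(1,-1) = 13.5930; S(1,+0) = 26.6600; S(1,+1) = 52.2884
  k=2: S(2,-2) = 6.9306; S(2,-1) = 13.5930; S(2,+0) = 26.6600; S(2,+1) = 52.2884; S(2,+2) = 102.5534
  k=3: S(3,-3) = 3.5337; S(3,-2) = 6.9306; S(3,-1) = 13.5930; S(3,+0) = 26.6600; S(3,+1) = 52.2884; S(3,+2) = 102.5534; S(3,+3) = 201.1384
Terminal payoffs V(N, j) = max(S_T - K, 0):
  V(3,-3) = 0.000000; V(3,-2) = 0.000000; V(3,-1) = 0.000000; V(3,+0) = 3.470000; V(3,+1) = 29.098371; V(3,+2) = 79.363404; V(3,+3) = 177.948425
Backward induction: V(k, j) = exp(-r*dt) * [p_u * V(k+1, j+1) + p_m * V(k+1, j) + p_d * V(k+1, j-1)]
  V(2,-2) = exp(-r*dt) * [p_u*0.000000 + p_m*0.000000 + p_d*0.000000] = 0.000000
  V(2,-1) = exp(-r*dt) * [p_u*3.470000 + p_m*0.000000 + p_d*0.000000] = 0.422241
  V(2,+0) = exp(-r*dt) * [p_u*29.098371 + p_m*3.470000 + p_d*0.000000] = 5.812850
  V(2,+1) = exp(-r*dt) * [p_u*79.363404 + p_m*29.098371 + p_d*3.470000] = 29.423846
  V(2,+2) = exp(-r*dt) * [p_u*177.948425 + p_m*79.363404 + p_d*29.098371] = 79.604082
  V(1,-1) = exp(-r*dt) * [p_u*5.812850 + p_m*0.422241 + p_d*0.000000] = 0.983799
  V(1,+0) = exp(-r*dt) * [p_u*29.423846 + p_m*5.812850 + p_d*0.422241] = 7.473349
  V(1,+1) = exp(-r*dt) * [p_u*79.604082 + p_m*29.423846 + p_d*5.812850] = 30.148179
  V(0,+0) = exp(-r*dt) * [p_u*30.148179 + p_m*7.473349 + p_d*0.983799] = 8.764254


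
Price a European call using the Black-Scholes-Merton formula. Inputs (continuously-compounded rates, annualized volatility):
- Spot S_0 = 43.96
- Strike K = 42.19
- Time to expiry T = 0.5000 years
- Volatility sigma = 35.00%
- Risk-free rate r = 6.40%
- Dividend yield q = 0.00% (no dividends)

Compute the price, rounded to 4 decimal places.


d1 = (ln(S/K) + (r - q + 0.5*sigma^2) * T) / (sigma * sqrt(T)) = 0.41909978
d2 = d1 - sigma * sqrt(T) = 0.17161241
exp(-rT) = 0.96850658; exp(-qT) = 1.00000000
C = S_0 * exp(-qT) * N(d1) - K * exp(-rT) * N(d2)
N(d1) = 0.66242839; N(d2) = 0.56812887
C = 43.9600 * 1.00000000 * 0.66242839 - 42.1900 * 0.96850658 * 0.56812887 = 5.9059

Answer: Price = 5.9059


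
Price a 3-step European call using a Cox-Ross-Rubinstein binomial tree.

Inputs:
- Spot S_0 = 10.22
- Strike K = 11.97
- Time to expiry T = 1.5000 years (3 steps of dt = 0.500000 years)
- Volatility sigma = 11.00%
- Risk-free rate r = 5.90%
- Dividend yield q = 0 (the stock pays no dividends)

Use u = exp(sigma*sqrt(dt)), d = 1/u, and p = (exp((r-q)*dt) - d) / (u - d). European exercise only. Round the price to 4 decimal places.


Answer: Price = V(0,0) = 0.2609

Derivation:
dt = T/N = 0.500000
u = exp(sigma*sqrt(dt)) = 1.080887; d = 1/u = 0.925166
p = (exp((r-q)*dt) - d) / (u - d) = 0.672828
Discount per step: exp(-r*dt) = 0.970931
Stock lattice S(k, i) with i counting down-moves:
  k=0: S(0,0) = 10.2200
  k=1: S(1,0) = 11.0467; S(1,1) = 9.4552
  k=2: S(2,0) = 11.9402; S(2,1) = 10.2200; S(2,2) = 8.7476
  k=3: S(3,0) = 12.9060; S(3,1) = 11.0467; S(3,2) = 9.4552; S(3,3) = 8.0930
Terminal payoffs V(N, i) = max(S_T - K, 0):
  V(3,0) = 0.935994; V(3,1) = 0.000000; V(3,2) = 0.000000; V(3,3) = 0.000000
Backward induction: V(k, i) = exp(-r*dt) * [p * V(k+1, i) + (1-p) * V(k+1, i+1)].
  V(2,0) = exp(-r*dt) * [p*0.935994 + (1-p)*0.000000] = 0.611456
  V(2,1) = exp(-r*dt) * [p*0.000000 + (1-p)*0.000000] = 0.000000
  V(2,2) = exp(-r*dt) * [p*0.000000 + (1-p)*0.000000] = 0.000000
  V(1,0) = exp(-r*dt) * [p*0.611456 + (1-p)*0.000000] = 0.399446
  V(1,1) = exp(-r*dt) * [p*0.000000 + (1-p)*0.000000] = 0.000000
  V(0,0) = exp(-r*dt) * [p*0.399446 + (1-p)*0.000000] = 0.260946


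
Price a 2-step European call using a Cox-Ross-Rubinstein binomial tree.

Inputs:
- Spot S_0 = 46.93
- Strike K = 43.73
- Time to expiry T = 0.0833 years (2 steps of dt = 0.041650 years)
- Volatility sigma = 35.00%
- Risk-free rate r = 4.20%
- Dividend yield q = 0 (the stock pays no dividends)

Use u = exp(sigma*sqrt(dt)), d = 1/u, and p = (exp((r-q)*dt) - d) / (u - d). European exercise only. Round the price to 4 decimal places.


Answer: Price = V(0,0) = 4.1290

Derivation:
dt = T/N = 0.041650
u = exp(sigma*sqrt(dt)) = 1.074042; d = 1/u = 0.931062
p = (exp((r-q)*dt) - d) / (u - d) = 0.494396
Discount per step: exp(-r*dt) = 0.998252
Stock lattice S(k, i) with i counting down-moves:
  k=0: S(0,0) = 46.9300
  k=1: S(1,0) = 50.4048; S(1,1) = 43.6948
  k=2: S(2,0) = 54.1369; S(2,1) = 46.9300; S(2,2) = 40.6825
Terminal payoffs V(N, i) = max(S_T - K, 0):
  V(2,0) = 10.406869; V(2,1) = 3.200000; V(2,2) = 0.000000
Backward induction: V(k, i) = exp(-r*dt) * [p * V(k+1, i) + (1-p) * V(k+1, i+1)].
  V(1,0) = exp(-r*dt) * [p*10.406869 + (1-p)*3.200000] = 6.751224
  V(1,1) = exp(-r*dt) * [p*3.200000 + (1-p)*0.000000] = 1.579301
  V(0,0) = exp(-r*dt) * [p*6.751224 + (1-p)*1.579301] = 4.129048
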